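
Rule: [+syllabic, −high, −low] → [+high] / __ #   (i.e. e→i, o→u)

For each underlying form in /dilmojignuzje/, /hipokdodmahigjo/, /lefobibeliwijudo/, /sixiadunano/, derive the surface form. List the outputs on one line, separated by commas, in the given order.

/dilmojignuzje/: /e/ is a mid vowel in word-final position, so it raises to [i]. → [dilmojignuzji].
/hipokdodmahigjo/: /o/ is a mid vowel in word-final position, so it raises to [u]. → [hipokdodmahigju].
/lefobibeliwijudo/: /o/ is a mid vowel in word-final position, so it raises to [u]. → [lefobibeliwijudu].
/sixiadunano/: /o/ is a mid vowel in word-final position, so it raises to [u]. → [sixiadunanu].

dilmojignuzji, hipokdodmahigju, lefobibeliwijudu, sixiadunanu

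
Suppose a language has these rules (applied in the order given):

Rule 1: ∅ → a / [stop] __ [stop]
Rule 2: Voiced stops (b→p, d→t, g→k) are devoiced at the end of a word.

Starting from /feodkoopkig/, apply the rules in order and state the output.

Rule 1 (stop-cluster a-epenthesis): /d/ and /k/ form a stop–stop cluster, so [a] is inserted between them. /p/ and /k/ form a stop–stop cluster, so [a] is inserted between them. /feodkoopkig/ → feodakoopakig.
Rule 2 (final devoicing): /g/ is a voiced stop in word-final position, so it devoices to [k]. /feodakoopakig/ → feodakoopakik.

feodakoopakik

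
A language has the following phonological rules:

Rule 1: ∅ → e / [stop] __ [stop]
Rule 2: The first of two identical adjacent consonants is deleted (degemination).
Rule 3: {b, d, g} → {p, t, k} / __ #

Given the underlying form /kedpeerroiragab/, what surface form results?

Rule 1 (stop-cluster e-epenthesis): /d/ and /p/ form a stop–stop cluster, so [e] is inserted between them. /kedpeerroiragab/ → kedepeerroiragab.
Rule 2 (degemination): /rr/ is a geminate; the first /r/ deletes. /kedepeerroiragab/ → kedepeeroiragab.
Rule 3 (final devoicing): /b/ is a voiced stop in word-final position, so it devoices to [p]. /kedepeeroiragab/ → kedepeeroiragap.

kedepeeroiragap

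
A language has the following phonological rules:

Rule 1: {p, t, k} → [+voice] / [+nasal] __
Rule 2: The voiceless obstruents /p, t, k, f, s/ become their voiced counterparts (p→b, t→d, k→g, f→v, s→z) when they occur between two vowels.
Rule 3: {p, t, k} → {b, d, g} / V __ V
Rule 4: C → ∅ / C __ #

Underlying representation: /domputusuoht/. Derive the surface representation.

Rule 1 (post-nasal voicing): /p/ is a voiceless stop immediately after the nasal /m/, so it voices to [b]. /domputusuoht/ → dombutusuoht.
Rule 2 (intervocalic voicing): /t/ is a voiceless obstruent between vowels /u/ and /u/, so it voices to [d]. /s/ is a voiceless obstruent between vowels /u/ and /u/, so it voices to [z]. /dombutusuoht/ → dombuduzuoht.
Rule 3 (intervocalic voicing): no segment meets the environment; /dombuduzuoht/ is unchanged.
Rule 4 (final cluster simplification): /t/ is the second consonant of a word-final cluster /ht/, so it deletes. /dombuduzuoht/ → dombuduzuoh.

dombuduzuoh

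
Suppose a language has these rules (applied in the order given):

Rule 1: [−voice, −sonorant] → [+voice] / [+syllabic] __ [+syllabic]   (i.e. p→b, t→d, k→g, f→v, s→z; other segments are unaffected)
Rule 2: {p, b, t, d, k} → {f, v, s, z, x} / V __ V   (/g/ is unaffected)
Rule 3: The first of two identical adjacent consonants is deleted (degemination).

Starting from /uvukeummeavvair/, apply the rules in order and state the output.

Rule 1 (intervocalic voicing): /k/ is a voiceless obstruent between vowels /u/ and /e/, so it voices to [g]. /uvukeummeavvair/ → uvugeummeavvair.
Rule 2 (intervocalic spirantization): no segment meets the environment; /uvugeummeavvair/ is unchanged.
Rule 3 (degemination): /mm/ is a geminate; the first /m/ deletes. /vv/ is a geminate; the first /v/ deletes. /uvugeummeavvair/ → uvugeumeavair.

uvugeumeavair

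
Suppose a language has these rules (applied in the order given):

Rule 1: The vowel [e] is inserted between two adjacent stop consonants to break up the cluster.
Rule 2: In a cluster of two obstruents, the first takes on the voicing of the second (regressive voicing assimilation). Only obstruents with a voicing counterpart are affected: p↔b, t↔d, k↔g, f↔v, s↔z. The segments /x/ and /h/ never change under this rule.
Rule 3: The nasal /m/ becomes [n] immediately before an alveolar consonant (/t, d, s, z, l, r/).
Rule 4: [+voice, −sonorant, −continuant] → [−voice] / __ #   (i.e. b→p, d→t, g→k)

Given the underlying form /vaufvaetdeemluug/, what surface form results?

Rule 1 (stop-cluster e-epenthesis): /t/ and /d/ form a stop–stop cluster, so [e] is inserted between them. /vaufvaetdeemluug/ → vaufvaetedeemluug.
Rule 2 (regressive voicing assimilation): /f/ precedes the voiced obstruent /v/, so it voices to [v] by assimilation. /vaufvaetedeemluug/ → vauvvaetedeemluug.
Rule 3 (nasal place assimilation): /m/ precedes the alveolar consonant /l/, so it assimilates in place to [n]. /vauvvaetedeemluug/ → vauvvaetedeenluug.
Rule 4 (final devoicing): /g/ is a voiced stop in word-final position, so it devoices to [k]. /vauvvaetedeenluug/ → vauvvaetedeenluuk.

vauvvaetedeenluuk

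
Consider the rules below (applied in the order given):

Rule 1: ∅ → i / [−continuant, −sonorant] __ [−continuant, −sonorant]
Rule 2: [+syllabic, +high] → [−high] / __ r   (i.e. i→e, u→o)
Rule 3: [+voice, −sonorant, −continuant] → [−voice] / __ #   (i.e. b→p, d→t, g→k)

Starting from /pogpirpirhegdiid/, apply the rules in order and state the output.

pogiperperhegidiit

Rule 1 (stop-cluster i-epenthesis): /g/ and /p/ form a stop–stop cluster, so [i] is inserted between them. /g/ and /d/ form a stop–stop cluster, so [i] is inserted between them. /pogpirpirhegdiid/ → pogipirpirhegidiid.
Rule 2 (pre-rhotic lowering): /i/ is a high vowel immediately before /r/, so it lowers to [e]. /i/ is a high vowel immediately before /r/, so it lowers to [e]. /pogipirpirhegidiid/ → pogiperperhegidiid.
Rule 3 (final devoicing): /d/ is a voiced stop in word-final position, so it devoices to [t]. /pogiperperhegidiid/ → pogiperperhegidiit.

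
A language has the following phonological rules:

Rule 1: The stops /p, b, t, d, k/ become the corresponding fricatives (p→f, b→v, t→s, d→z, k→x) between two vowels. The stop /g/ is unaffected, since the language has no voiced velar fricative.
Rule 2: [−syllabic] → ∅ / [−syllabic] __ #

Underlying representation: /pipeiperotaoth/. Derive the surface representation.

pifeiferosaot

Rule 1 (intervocalic spirantization): /p/ is a stop between vowels /i/ and /e/, so it spirantizes to the fricative [f]. /p/ is a stop between vowels /i/ and /e/, so it spirantizes to the fricative [f]. /t/ is a stop between vowels /o/ and /a/, so it spirantizes to the fricative [s]. /pipeiperotaoth/ → pifeiferosaoth.
Rule 2 (final cluster simplification): /h/ is the second consonant of a word-final cluster /th/, so it deletes. /pifeiferosaoth/ → pifeiferosaot.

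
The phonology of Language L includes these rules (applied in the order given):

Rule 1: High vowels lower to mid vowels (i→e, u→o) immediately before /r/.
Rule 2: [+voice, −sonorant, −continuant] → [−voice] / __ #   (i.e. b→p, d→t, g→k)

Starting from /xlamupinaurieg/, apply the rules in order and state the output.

xlamupinaoriek

Rule 1 (pre-rhotic lowering): /u/ is a high vowel immediately before /r/, so it lowers to [o]. /xlamupinaurieg/ → xlamupinaorieg.
Rule 2 (final devoicing): /g/ is a voiced stop in word-final position, so it devoices to [k]. /xlamupinaorieg/ → xlamupinaoriek.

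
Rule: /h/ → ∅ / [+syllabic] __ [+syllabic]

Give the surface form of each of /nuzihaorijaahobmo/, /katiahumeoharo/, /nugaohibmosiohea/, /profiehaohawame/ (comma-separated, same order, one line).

/nuzihaorijaahobmo/: /h/ occurs between vowels /i/ and /a/, so it deletes. /h/ occurs between vowels /a/ and /o/, so it deletes. → [nuziaorijaaobmo].
/katiahumeoharo/: /h/ occurs between vowels /a/ and /u/, so it deletes. /h/ occurs between vowels /o/ and /a/, so it deletes. → [katiaumeoaro].
/nugaohibmosiohea/: /h/ occurs between vowels /o/ and /i/, so it deletes. /h/ occurs between vowels /o/ and /e/, so it deletes. → [nugaoibmosioea].
/profiehaohawame/: /h/ occurs between vowels /e/ and /a/, so it deletes. /h/ occurs between vowels /o/ and /a/, so it deletes. → [profieaoawame].

nuziaorijaaobmo, katiaumeoaro, nugaoibmosioea, profieaoawame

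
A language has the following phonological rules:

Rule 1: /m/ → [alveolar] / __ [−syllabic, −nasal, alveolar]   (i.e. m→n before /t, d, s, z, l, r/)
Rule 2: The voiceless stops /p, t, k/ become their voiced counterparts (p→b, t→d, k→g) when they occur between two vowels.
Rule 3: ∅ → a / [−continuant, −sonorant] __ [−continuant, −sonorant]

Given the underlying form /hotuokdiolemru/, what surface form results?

hoduokadiolenru

Rule 1 (nasal place assimilation): /m/ precedes the alveolar consonant /r/, so it assimilates in place to [n]. /hotuokdiolemru/ → hotuokdiolenru.
Rule 2 (intervocalic voicing): /t/ is a voiceless stop between vowels /o/ and /u/, so it voices to [d]. /hotuokdiolenru/ → hoduokdiolenru.
Rule 3 (stop-cluster a-epenthesis): /k/ and /d/ form a stop–stop cluster, so [a] is inserted between them. /hoduokdiolenru/ → hoduokadiolenru.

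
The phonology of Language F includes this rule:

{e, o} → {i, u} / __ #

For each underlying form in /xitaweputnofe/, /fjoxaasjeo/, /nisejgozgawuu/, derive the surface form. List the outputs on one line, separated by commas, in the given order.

xitaweputnofi, fjoxaasjeu, nisejgozgawuu

/xitaweputnofe/: /e/ is a mid vowel in word-final position, so it raises to [i]. → [xitaweputnofi].
/fjoxaasjeo/: /o/ is a mid vowel in word-final position, so it raises to [u]. → [fjoxaasjeu].
/nisejgozgawuu/: the rule's environment is not met; surfaces unchanged as [nisejgozgawuu].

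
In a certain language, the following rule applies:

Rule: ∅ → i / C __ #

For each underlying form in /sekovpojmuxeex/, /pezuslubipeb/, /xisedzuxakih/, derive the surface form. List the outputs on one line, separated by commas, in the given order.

/sekovpojmuxeex/: the form ends in the consonant /x/, so [i] is inserted word-finally. → [sekovpojmuxeexi].
/pezuslubipeb/: the form ends in the consonant /b/, so [i] is inserted word-finally. → [pezuslubipebi].
/xisedzuxakih/: the form ends in the consonant /h/, so [i] is inserted word-finally. → [xisedzuxakihi].

sekovpojmuxeexi, pezuslubipebi, xisedzuxakihi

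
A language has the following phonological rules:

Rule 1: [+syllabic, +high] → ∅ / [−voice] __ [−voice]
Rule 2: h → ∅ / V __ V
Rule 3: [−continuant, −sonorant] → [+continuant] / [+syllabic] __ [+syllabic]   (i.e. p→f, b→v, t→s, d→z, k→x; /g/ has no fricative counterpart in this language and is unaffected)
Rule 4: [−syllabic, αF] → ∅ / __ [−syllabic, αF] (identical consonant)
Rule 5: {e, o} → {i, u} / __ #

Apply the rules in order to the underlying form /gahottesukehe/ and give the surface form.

gaoteskei

Rule 1 (high vowel syncope): /u/ is a high vowel flanked by voiceless consonants /s/ and /k/, so it deletes. /gahottesukehe/ → gahotteskehe.
Rule 2 (intervocalic h-deletion): /h/ occurs between vowels /a/ and /o/, so it deletes. /h/ occurs between vowels /e/ and /e/, so it deletes. /gahotteskehe/ → gaotteskee.
Rule 3 (intervocalic spirantization): no segment meets the environment; /gaotteskee/ is unchanged.
Rule 4 (degemination): /tt/ is a geminate; the first /t/ deletes. /gaotteskee/ → gaoteskee.
Rule 5 (final vowel raising): /e/ is a mid vowel in word-final position, so it raises to [i]. /gaoteskee/ → gaoteskei.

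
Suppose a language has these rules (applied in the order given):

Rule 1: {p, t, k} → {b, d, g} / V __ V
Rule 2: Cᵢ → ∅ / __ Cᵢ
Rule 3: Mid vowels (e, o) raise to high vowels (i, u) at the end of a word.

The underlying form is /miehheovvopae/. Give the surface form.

Rule 1 (intervocalic voicing): /p/ is a voiceless stop between vowels /o/ and /a/, so it voices to [b]. /miehheovvopae/ → miehheovvobae.
Rule 2 (degemination): /hh/ is a geminate; the first /h/ deletes. /vv/ is a geminate; the first /v/ deletes. /miehheovvobae/ → mieheovobae.
Rule 3 (final vowel raising): /e/ is a mid vowel in word-final position, so it raises to [i]. /mieheovobae/ → mieheovobai.

mieheovobai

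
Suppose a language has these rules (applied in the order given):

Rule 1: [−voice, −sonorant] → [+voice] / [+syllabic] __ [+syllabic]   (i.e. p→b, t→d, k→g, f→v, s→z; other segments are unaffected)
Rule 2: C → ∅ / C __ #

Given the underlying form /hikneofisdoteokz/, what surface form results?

hikneovisdodeok

Rule 1 (intervocalic voicing): /f/ is a voiceless obstruent between vowels /o/ and /i/, so it voices to [v]. /t/ is a voiceless obstruent between vowels /o/ and /e/, so it voices to [d]. /hikneofisdoteokz/ → hikneovisdodeokz.
Rule 2 (final cluster simplification): /z/ is the second consonant of a word-final cluster /kz/, so it deletes. /hikneovisdodeokz/ → hikneovisdodeok.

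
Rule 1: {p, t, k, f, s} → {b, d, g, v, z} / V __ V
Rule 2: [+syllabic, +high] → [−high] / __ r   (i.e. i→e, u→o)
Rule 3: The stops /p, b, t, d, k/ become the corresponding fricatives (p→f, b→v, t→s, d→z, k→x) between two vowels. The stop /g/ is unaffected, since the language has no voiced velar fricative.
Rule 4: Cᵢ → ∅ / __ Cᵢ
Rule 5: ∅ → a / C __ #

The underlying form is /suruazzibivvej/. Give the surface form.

Rule 1 (intervocalic voicing): no segment meets the environment; /suruazzibivvej/ is unchanged.
Rule 2 (pre-rhotic lowering): /u/ is a high vowel immediately before /r/, so it lowers to [o]. /suruazzibivvej/ → soruazzibivvej.
Rule 3 (intervocalic spirantization): /b/ is a stop between vowels /i/ and /i/, so it spirantizes to the fricative [v]. /soruazzibivvej/ → soruazzivivvej.
Rule 4 (degemination): /zz/ is a geminate; the first /z/ deletes. /vv/ is a geminate; the first /v/ deletes. /soruazzivivvej/ → soruazivivej.
Rule 5 (final a-epenthesis): the form ends in the consonant /j/, so [a] is inserted word-finally. /soruazivivej/ → soruaziviveja.

soruaziviveja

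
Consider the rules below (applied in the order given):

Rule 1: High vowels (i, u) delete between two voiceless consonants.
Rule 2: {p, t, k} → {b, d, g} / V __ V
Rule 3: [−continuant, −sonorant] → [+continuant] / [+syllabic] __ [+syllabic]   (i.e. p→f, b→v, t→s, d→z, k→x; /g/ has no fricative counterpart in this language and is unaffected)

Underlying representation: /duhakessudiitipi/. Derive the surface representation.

duhagessuziitpi

Rule 1 (high vowel syncope): /i/ is a high vowel flanked by voiceless consonants /t/ and /p/, so it deletes. /duhakessudiitipi/ → duhakessudiitpi.
Rule 2 (intervocalic voicing): /k/ is a voiceless stop between vowels /a/ and /e/, so it voices to [g]. /duhakessudiitpi/ → duhagessudiitpi.
Rule 3 (intervocalic spirantization): /d/ is a stop between vowels /u/ and /i/, so it spirantizes to the fricative [z]. /duhagessudiitpi/ → duhagessuziitpi.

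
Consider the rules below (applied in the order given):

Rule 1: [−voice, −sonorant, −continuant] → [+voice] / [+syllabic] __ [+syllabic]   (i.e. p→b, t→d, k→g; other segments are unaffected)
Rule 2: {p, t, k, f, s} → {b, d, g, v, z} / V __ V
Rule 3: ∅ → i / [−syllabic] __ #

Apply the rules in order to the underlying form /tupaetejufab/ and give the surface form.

tubaedejuvabi

Rule 1 (intervocalic voicing): /p/ is a voiceless stop between vowels /u/ and /a/, so it voices to [b]. /t/ is a voiceless stop between vowels /e/ and /e/, so it voices to [d]. /tupaetejufab/ → tubaedejufab.
Rule 2 (intervocalic voicing): /f/ is a voiceless obstruent between vowels /u/ and /a/, so it voices to [v]. /tubaedejufab/ → tubaedejuvab.
Rule 3 (final i-epenthesis): the form ends in the consonant /b/, so [i] is inserted word-finally. /tubaedejuvab/ → tubaedejuvabi.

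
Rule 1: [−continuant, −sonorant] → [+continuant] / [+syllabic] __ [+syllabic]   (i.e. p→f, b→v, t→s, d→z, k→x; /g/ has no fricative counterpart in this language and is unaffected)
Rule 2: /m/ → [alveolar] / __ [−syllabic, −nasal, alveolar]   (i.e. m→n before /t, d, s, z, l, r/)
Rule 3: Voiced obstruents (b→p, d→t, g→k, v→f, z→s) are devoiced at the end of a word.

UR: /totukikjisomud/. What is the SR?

Rule 1 (intervocalic spirantization): /t/ is a stop between vowels /o/ and /u/, so it spirantizes to the fricative [s]. /k/ is a stop between vowels /u/ and /i/, so it spirantizes to the fricative [x]. /totukikjisomud/ → tosuxikjisomud.
Rule 2 (nasal place assimilation): no segment meets the environment; /tosuxikjisomud/ is unchanged.
Rule 3 (final devoicing): /d/ is a voiced obstruent in word-final position, so it devoices to [t]. /tosuxikjisomud/ → tosuxikjisomut.

tosuxikjisomut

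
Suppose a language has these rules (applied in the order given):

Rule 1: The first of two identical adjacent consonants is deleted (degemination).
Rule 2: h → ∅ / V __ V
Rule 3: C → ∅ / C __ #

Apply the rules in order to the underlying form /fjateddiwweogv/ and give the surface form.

Rule 1 (degemination): /dd/ is a geminate; the first /d/ deletes. /ww/ is a geminate; the first /w/ deletes. /fjateddiwweogv/ → fjatediweogv.
Rule 2 (intervocalic h-deletion): no segment meets the environment; /fjatediweogv/ is unchanged.
Rule 3 (final cluster simplification): /v/ is the second consonant of a word-final cluster /gv/, so it deletes. /fjatediweogv/ → fjatediweog.

fjatediweog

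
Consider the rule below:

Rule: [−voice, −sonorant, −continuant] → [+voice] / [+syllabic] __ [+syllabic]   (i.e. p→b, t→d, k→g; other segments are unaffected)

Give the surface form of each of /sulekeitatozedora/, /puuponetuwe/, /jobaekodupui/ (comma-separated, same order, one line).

/sulekeitatozedora/: /k/ is a voiceless stop between vowels /e/ and /e/, so it voices to [g]. /t/ is a voiceless stop between vowels /i/ and /a/, so it voices to [d]. /t/ is a voiceless stop between vowels /a/ and /o/, so it voices to [d]. → [sulegeidadozedora].
/puuponetuwe/: /p/ is a voiceless stop between vowels /u/ and /o/, so it voices to [b]. /t/ is a voiceless stop between vowels /e/ and /u/, so it voices to [d]. → [puuboneduwe].
/jobaekodupui/: /k/ is a voiceless stop between vowels /e/ and /o/, so it voices to [g]. /p/ is a voiceless stop between vowels /u/ and /u/, so it voices to [b]. → [jobaegodubui].

sulegeidadozedora, puuboneduwe, jobaegodubui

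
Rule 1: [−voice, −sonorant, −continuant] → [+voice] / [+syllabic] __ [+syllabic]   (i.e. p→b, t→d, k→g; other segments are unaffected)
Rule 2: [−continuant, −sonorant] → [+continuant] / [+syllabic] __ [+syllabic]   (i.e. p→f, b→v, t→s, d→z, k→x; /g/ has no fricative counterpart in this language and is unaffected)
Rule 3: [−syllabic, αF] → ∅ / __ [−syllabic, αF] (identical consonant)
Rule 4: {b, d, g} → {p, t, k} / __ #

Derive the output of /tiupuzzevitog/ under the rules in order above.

Rule 1 (intervocalic voicing): /p/ is a voiceless stop between vowels /u/ and /u/, so it voices to [b]. /t/ is a voiceless stop between vowels /i/ and /o/, so it voices to [d]. /tiupuzzevitog/ → tiubuzzevidog.
Rule 2 (intervocalic spirantization): /b/ is a stop between vowels /u/ and /u/, so it spirantizes to the fricative [v]. /d/ is a stop between vowels /i/ and /o/, so it spirantizes to the fricative [z]. /tiubuzzevidog/ → tiuvuzzevizog.
Rule 3 (degemination): /zz/ is a geminate; the first /z/ deletes. /tiuvuzzevizog/ → tiuvuzevizog.
Rule 4 (final devoicing): /g/ is a voiced stop in word-final position, so it devoices to [k]. /tiuvuzevizog/ → tiuvuzevizok.

tiuvuzevizok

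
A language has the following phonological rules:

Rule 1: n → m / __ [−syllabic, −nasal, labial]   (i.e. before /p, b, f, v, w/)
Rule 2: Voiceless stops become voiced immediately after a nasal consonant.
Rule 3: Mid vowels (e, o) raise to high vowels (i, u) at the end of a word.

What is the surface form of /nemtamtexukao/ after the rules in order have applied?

nemdamdexukau

Rule 1 (nasal place assimilation): no segment meets the environment; /nemtamtexukao/ is unchanged.
Rule 2 (post-nasal voicing): /t/ is a voiceless stop immediately after the nasal /m/, so it voices to [d]. /t/ is a voiceless stop immediately after the nasal /m/, so it voices to [d]. /nemtamtexukao/ → nemdamdexukao.
Rule 3 (final vowel raising): /o/ is a mid vowel in word-final position, so it raises to [u]. /nemdamdexukao/ → nemdamdexukau.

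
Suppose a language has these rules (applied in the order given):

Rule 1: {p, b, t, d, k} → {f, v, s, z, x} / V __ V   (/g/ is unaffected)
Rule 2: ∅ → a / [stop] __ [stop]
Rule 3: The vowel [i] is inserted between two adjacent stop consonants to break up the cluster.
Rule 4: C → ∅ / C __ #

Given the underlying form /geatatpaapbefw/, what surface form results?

geasatapaapabef

Rule 1 (intervocalic spirantization): /t/ is a stop between vowels /a/ and /a/, so it spirantizes to the fricative [s]. /geatatpaapbefw/ → geasatpaapbefw.
Rule 2 (stop-cluster a-epenthesis): /t/ and /p/ form a stop–stop cluster, so [a] is inserted between them. /p/ and /b/ form a stop–stop cluster, so [a] is inserted between them. /geasatpaapbefw/ → geasatapaapabefw.
Rule 3 (stop-cluster i-epenthesis): no segment meets the environment; /geasatapaapabefw/ is unchanged.
Rule 4 (final cluster simplification): /w/ is the second consonant of a word-final cluster /fw/, so it deletes. /geasatapaapabefw/ → geasatapaapabef.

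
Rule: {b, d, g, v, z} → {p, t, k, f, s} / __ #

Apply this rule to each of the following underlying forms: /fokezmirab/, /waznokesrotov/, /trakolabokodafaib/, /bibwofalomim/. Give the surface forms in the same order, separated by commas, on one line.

fokezmirap, waznokesrotof, trakolabokodafaip, bibwofalomim

/fokezmirab/: /b/ is a voiced obstruent in word-final position, so it devoices to [p]. → [fokezmirap].
/waznokesrotov/: /v/ is a voiced obstruent in word-final position, so it devoices to [f]. → [waznokesrotof].
/trakolabokodafaib/: /b/ is a voiced obstruent in word-final position, so it devoices to [p]. → [trakolabokodafaip].
/bibwofalomim/: the rule's environment is not met; surfaces unchanged as [bibwofalomim].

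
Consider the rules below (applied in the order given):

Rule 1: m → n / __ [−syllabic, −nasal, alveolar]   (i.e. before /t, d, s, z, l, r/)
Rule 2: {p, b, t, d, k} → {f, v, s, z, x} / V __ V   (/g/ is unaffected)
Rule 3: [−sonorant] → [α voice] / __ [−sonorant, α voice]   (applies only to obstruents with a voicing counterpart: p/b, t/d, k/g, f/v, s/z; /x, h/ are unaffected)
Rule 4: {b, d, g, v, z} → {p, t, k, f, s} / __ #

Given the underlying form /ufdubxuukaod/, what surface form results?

Rule 1 (nasal place assimilation): no segment meets the environment; /ufdubxuukaod/ is unchanged.
Rule 2 (intervocalic spirantization): /k/ is a stop between vowels /u/ and /a/, so it spirantizes to the fricative [x]. /ufdubxuukaod/ → ufdubxuuxaod.
Rule 3 (regressive voicing assimilation): /f/ precedes the voiced obstruent /d/, so it voices to [v] by assimilation. /b/ precedes the voiceless obstruent /x/, so it devoices to [p] by assimilation. /ufdubxuuxaod/ → uvdupxuuxaod.
Rule 4 (final devoicing): /d/ is a voiced obstruent in word-final position, so it devoices to [t]. /uvdupxuuxaod/ → uvdupxuuxaot.

uvdupxuuxaot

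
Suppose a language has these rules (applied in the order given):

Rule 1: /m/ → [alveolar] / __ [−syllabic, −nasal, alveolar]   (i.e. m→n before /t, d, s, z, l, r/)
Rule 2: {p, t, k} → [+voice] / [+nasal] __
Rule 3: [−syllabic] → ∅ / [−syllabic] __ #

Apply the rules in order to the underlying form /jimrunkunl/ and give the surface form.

jinrungun

Rule 1 (nasal place assimilation): /m/ precedes the alveolar consonant /r/, so it assimilates in place to [n]. /jimrunkunl/ → jinrunkunl.
Rule 2 (post-nasal voicing): /k/ is a voiceless stop immediately after the nasal /n/, so it voices to [g]. /jinrunkunl/ → jinrungunl.
Rule 3 (final cluster simplification): /l/ is the second consonant of a word-final cluster /nl/, so it deletes. /jinrungunl/ → jinrungun.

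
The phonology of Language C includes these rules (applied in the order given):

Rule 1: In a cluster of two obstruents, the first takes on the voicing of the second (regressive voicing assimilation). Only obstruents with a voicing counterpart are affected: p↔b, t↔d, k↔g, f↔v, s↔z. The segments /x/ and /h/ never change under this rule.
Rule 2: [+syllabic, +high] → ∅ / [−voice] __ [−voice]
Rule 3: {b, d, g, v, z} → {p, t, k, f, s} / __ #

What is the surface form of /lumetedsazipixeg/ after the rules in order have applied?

lumetetsazipxek

Rule 1 (regressive voicing assimilation): /d/ precedes the voiceless obstruent /s/, so it devoices to [t] by assimilation. /lumetedsazipixeg/ → lumetetsazipixeg.
Rule 2 (high vowel syncope): /i/ is a high vowel flanked by voiceless consonants /p/ and /x/, so it deletes. /lumetetsazipixeg/ → lumetetsazipxeg.
Rule 3 (final devoicing): /g/ is a voiced obstruent in word-final position, so it devoices to [k]. /lumetetsazipxeg/ → lumetetsazipxek.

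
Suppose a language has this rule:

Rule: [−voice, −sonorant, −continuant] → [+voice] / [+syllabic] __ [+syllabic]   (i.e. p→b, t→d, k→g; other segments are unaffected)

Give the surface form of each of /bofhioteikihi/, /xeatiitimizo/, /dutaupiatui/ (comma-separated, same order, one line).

bofhiodeigihi, xeadiidimizo, dudaubiadui

/bofhioteikihi/: /t/ is a voiceless stop between vowels /o/ and /e/, so it voices to [d]. /k/ is a voiceless stop between vowels /i/ and /i/, so it voices to [g]. → [bofhiodeigihi].
/xeatiitimizo/: /t/ is a voiceless stop between vowels /a/ and /i/, so it voices to [d]. /t/ is a voiceless stop between vowels /i/ and /i/, so it voices to [d]. → [xeadiidimizo].
/dutaupiatui/: /t/ is a voiceless stop between vowels /u/ and /a/, so it voices to [d]. /p/ is a voiceless stop between vowels /u/ and /i/, so it voices to [b]. /t/ is a voiceless stop between vowels /a/ and /u/, so it voices to [d]. → [dudaubiadui].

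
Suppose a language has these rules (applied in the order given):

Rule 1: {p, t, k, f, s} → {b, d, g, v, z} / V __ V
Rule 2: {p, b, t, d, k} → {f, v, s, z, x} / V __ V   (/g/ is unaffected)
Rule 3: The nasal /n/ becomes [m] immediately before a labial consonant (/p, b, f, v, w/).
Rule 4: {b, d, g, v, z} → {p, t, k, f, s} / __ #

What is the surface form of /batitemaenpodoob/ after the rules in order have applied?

Rule 1 (intervocalic voicing): /t/ is a voiceless obstruent between vowels /a/ and /i/, so it voices to [d]. /t/ is a voiceless obstruent between vowels /i/ and /e/, so it voices to [d]. /batitemaenpodoob/ → badidemaenpodoob.
Rule 2 (intervocalic spirantization): /d/ is a stop between vowels /a/ and /i/, so it spirantizes to the fricative [z]. /d/ is a stop between vowels /i/ and /e/, so it spirantizes to the fricative [z]. /d/ is a stop between vowels /o/ and /o/, so it spirantizes to the fricative [z]. /badidemaenpodoob/ → bazizemaenpozoob.
Rule 3 (nasal place assimilation): /n/ precedes the labial consonant /p/, so it assimilates in place to [m]. /bazizemaenpozoob/ → bazizemaempozoob.
Rule 4 (final devoicing): /b/ is a voiced obstruent in word-final position, so it devoices to [p]. /bazizemaempozoob/ → bazizemaempozoop.

bazizemaempozoop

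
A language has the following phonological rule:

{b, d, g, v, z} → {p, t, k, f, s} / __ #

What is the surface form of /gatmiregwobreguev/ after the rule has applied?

gatmiregwobreguef

/v/ is a voiced obstruent in word-final position, so it devoices to [f].
The other instances of /g/, /b/ do not occur in the required environment and remain unchanged.
Surface form: [gatmiregwobreguef].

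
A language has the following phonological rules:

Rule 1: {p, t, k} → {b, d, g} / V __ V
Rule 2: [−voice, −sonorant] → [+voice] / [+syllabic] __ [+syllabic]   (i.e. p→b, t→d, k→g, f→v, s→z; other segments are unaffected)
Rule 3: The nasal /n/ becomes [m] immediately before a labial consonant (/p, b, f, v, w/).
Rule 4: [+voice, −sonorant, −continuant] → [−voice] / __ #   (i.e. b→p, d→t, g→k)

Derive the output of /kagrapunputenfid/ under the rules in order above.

Rule 1 (intervocalic voicing): /p/ is a voiceless stop between vowels /a/ and /u/, so it voices to [b]. /t/ is a voiceless stop between vowels /u/ and /e/, so it voices to [d]. /kagrapunputenfid/ → kagrabunpudenfid.
Rule 2 (intervocalic voicing): no segment meets the environment; /kagrabunpudenfid/ is unchanged.
Rule 3 (nasal place assimilation): /n/ precedes the labial consonant /p/, so it assimilates in place to [m]. /n/ precedes the labial consonant /f/, so it assimilates in place to [m]. /kagrabunpudenfid/ → kagrabumpudemfid.
Rule 4 (final devoicing): /d/ is a voiced stop in word-final position, so it devoices to [t]. /kagrabumpudemfid/ → kagrabumpudemfit.

kagrabumpudemfit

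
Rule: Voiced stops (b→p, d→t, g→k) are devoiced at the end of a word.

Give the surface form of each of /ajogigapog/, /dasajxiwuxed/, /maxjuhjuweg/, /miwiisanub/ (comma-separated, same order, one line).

/ajogigapog/: /g/ is a voiced stop in word-final position, so it devoices to [k]. → [ajogigapok].
/dasajxiwuxed/: /d/ is a voiced stop in word-final position, so it devoices to [t]. → [dasajxiwuxet].
/maxjuhjuweg/: /g/ is a voiced stop in word-final position, so it devoices to [k]. → [maxjuhjuwek].
/miwiisanub/: /b/ is a voiced stop in word-final position, so it devoices to [p]. → [miwiisanup].

ajogigapok, dasajxiwuxet, maxjuhjuwek, miwiisanup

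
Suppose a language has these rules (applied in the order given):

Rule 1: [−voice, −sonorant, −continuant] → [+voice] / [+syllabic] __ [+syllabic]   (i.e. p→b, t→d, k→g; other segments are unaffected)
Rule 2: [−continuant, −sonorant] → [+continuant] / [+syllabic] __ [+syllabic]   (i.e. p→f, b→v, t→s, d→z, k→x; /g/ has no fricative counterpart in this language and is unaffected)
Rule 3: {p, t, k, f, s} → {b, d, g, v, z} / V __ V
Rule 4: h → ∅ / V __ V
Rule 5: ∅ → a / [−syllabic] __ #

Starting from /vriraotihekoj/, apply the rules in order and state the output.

Rule 1 (intervocalic voicing): /t/ is a voiceless stop between vowels /o/ and /i/, so it voices to [d]. /k/ is a voiceless stop between vowels /e/ and /o/, so it voices to [g]. /vriraotihekoj/ → vriraodihegoj.
Rule 2 (intervocalic spirantization): /d/ is a stop between vowels /o/ and /i/, so it spirantizes to the fricative [z]. /vriraodihegoj/ → vriraozihegoj.
Rule 3 (intervocalic voicing): no segment meets the environment; /vriraozihegoj/ is unchanged.
Rule 4 (intervocalic h-deletion): /h/ occurs between vowels /i/ and /e/, so it deletes. /vriraozihegoj/ → vriraoziegoj.
Rule 5 (final a-epenthesis): the form ends in the consonant /j/, so [a] is inserted word-finally. /vriraoziegoj/ → vriraoziegoja.

vriraoziegoja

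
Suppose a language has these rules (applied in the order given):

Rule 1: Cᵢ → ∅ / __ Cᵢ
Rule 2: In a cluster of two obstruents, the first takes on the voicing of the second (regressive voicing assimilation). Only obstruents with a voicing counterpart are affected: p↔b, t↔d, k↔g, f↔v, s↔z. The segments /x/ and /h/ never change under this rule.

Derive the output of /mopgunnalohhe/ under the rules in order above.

Rule 1 (degemination): /nn/ is a geminate; the first /n/ deletes. /hh/ is a geminate; the first /h/ deletes. /mopgunnalohhe/ → mopgunalohe.
Rule 2 (regressive voicing assimilation): /p/ precedes the voiced obstruent /g/, so it voices to [b] by assimilation. /mopgunalohe/ → mobgunalohe.

mobgunalohe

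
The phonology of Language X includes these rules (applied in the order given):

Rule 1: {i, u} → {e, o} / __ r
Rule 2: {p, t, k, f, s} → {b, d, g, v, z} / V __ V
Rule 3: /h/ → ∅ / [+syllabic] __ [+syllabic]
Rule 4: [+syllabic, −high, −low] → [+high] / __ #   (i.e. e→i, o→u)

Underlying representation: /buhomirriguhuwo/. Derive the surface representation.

Rule 1 (pre-rhotic lowering): /i/ is a high vowel immediately before /r/, so it lowers to [e]. /buhomirriguhuwo/ → buhomerriguhuwo.
Rule 2 (intervocalic voicing): no segment meets the environment; /buhomerriguhuwo/ is unchanged.
Rule 3 (intervocalic h-deletion): /h/ occurs between vowels /u/ and /o/, so it deletes. /h/ occurs between vowels /u/ and /u/, so it deletes. /buhomerriguhuwo/ → buomerriguuwo.
Rule 4 (final vowel raising): /o/ is a mid vowel in word-final position, so it raises to [u]. /buomerriguuwo/ → buomerriguuwu.

buomerriguuwu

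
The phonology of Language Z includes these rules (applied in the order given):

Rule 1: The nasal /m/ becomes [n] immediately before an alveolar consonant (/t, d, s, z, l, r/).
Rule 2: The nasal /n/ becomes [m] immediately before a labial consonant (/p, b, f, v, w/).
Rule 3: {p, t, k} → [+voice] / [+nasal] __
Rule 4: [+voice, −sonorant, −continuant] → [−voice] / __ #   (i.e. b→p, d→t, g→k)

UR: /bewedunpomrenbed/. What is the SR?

Rule 1 (nasal place assimilation): /m/ precedes the alveolar consonant /r/, so it assimilates in place to [n]. /bewedunpomrenbed/ → bewedunponrenbed.
Rule 2 (nasal place assimilation): /n/ precedes the labial consonant /p/, so it assimilates in place to [m]. /n/ precedes the labial consonant /b/, so it assimilates in place to [m]. /bewedunponrenbed/ → bewedumponrembed.
Rule 3 (post-nasal voicing): /p/ is a voiceless stop immediately after the nasal /m/, so it voices to [b]. /bewedumponrembed/ → bewedumbonrembed.
Rule 4 (final devoicing): /d/ is a voiced stop in word-final position, so it devoices to [t]. /bewedumbonrembed/ → bewedumbonrembet.

bewedumbonrembet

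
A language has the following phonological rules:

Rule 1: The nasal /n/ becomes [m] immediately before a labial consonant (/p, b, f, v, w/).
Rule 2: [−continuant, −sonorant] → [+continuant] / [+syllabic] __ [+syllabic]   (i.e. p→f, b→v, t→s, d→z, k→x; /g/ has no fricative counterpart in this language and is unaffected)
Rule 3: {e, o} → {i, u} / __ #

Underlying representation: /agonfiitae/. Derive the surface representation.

Rule 1 (nasal place assimilation): /n/ precedes the labial consonant /f/, so it assimilates in place to [m]. /agonfiitae/ → agomfiitae.
Rule 2 (intervocalic spirantization): /t/ is a stop between vowels /i/ and /a/, so it spirantizes to the fricative [s]. /agomfiitae/ → agomfiisae.
Rule 3 (final vowel raising): /e/ is a mid vowel in word-final position, so it raises to [i]. /agomfiisae/ → agomfiisai.

agomfiisai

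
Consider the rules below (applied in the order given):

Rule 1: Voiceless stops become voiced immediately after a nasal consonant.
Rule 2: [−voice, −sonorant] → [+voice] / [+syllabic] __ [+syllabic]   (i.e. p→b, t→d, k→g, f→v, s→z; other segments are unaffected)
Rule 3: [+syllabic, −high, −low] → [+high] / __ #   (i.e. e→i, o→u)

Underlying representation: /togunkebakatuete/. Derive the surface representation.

togungebagaduedi

Rule 1 (post-nasal voicing): /k/ is a voiceless stop immediately after the nasal /n/, so it voices to [g]. /togunkebakatuete/ → togungebakatuete.
Rule 2 (intervocalic voicing): /k/ is a voiceless obstruent between vowels /a/ and /a/, so it voices to [g]. /t/ is a voiceless obstruent between vowels /a/ and /u/, so it voices to [d]. /t/ is a voiceless obstruent between vowels /e/ and /e/, so it voices to [d]. /togungebakatuete/ → togungebagaduede.
Rule 3 (final vowel raising): /e/ is a mid vowel in word-final position, so it raises to [i]. /togungebagaduede/ → togungebagaduedi.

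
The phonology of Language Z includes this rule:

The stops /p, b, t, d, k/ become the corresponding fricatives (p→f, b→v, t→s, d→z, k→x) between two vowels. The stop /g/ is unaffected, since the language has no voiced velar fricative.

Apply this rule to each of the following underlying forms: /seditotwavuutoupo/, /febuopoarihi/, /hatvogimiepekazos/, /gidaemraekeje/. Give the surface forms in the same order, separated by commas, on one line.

/seditotwavuutoupo/: /d/ is a stop between vowels /e/ and /i/, so it spirantizes to the fricative [z]. /t/ is a stop between vowels /i/ and /o/, so it spirantizes to the fricative [s]. /t/ is a stop between vowels /u/ and /o/, so it spirantizes to the fricative [s]. /p/ is a stop between vowels /u/ and /o/, so it spirantizes to the fricative [f]. → [sezisotwavuusoufo].
/febuopoarihi/: /b/ is a stop between vowels /e/ and /u/, so it spirantizes to the fricative [v]. /p/ is a stop between vowels /o/ and /o/, so it spirantizes to the fricative [f]. → [fevuofoarihi].
/hatvogimiepekazos/: /p/ is a stop between vowels /e/ and /e/, so it spirantizes to the fricative [f]. /k/ is a stop between vowels /e/ and /a/, so it spirantizes to the fricative [x]. → [hatvogimiefexazos].
/gidaemraekeje/: /d/ is a stop between vowels /i/ and /a/, so it spirantizes to the fricative [z]. /k/ is a stop between vowels /e/ and /e/, so it spirantizes to the fricative [x]. → [gizaemraexeje].

sezisotwavuusoufo, fevuofoarihi, hatvogimiefexazos, gizaemraexeje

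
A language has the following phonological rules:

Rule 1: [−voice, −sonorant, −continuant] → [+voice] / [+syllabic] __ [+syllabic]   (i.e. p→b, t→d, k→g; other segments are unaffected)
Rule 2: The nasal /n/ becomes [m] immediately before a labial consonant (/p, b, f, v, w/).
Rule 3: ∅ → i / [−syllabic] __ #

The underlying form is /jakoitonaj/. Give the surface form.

Rule 1 (intervocalic voicing): /k/ is a voiceless stop between vowels /a/ and /o/, so it voices to [g]. /t/ is a voiceless stop between vowels /i/ and /o/, so it voices to [d]. /jakoitonaj/ → jagoidonaj.
Rule 2 (nasal place assimilation): no segment meets the environment; /jagoidonaj/ is unchanged.
Rule 3 (final i-epenthesis): the form ends in the consonant /j/, so [i] is inserted word-finally. /jagoidonaj/ → jagoidonaji.

jagoidonaji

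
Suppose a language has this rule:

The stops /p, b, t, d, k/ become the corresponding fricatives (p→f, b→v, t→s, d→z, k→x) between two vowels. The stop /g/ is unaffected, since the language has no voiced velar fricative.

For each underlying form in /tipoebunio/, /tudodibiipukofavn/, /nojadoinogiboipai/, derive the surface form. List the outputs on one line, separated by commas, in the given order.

tifoevunio, tuzoziviifuxofavn, nojazoinogivoifai

/tipoebunio/: /p/ is a stop between vowels /i/ and /o/, so it spirantizes to the fricative [f]. /b/ is a stop between vowels /e/ and /u/, so it spirantizes to the fricative [v]. → [tifoevunio].
/tudodibiipukofavn/: /d/ is a stop between vowels /u/ and /o/, so it spirantizes to the fricative [z]. /d/ is a stop between vowels /o/ and /i/, so it spirantizes to the fricative [z]. /b/ is a stop between vowels /i/ and /i/, so it spirantizes to the fricative [v]. /p/ is a stop between vowels /i/ and /u/, so it spirantizes to the fricative [f]. /k/ is a stop between vowels /u/ and /o/, so it spirantizes to the fricative [x]. → [tuzoziviifuxofavn].
/nojadoinogiboipai/: /d/ is a stop between vowels /a/ and /o/, so it spirantizes to the fricative [z]. /b/ is a stop between vowels /i/ and /o/, so it spirantizes to the fricative [v]. /p/ is a stop between vowels /i/ and /a/, so it spirantizes to the fricative [f]. → [nojazoinogivoifai].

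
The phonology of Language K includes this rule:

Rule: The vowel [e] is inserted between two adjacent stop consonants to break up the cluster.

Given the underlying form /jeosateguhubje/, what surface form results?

No segment of /jeosateguhubje/ meets the structural description of the rule, so the form surfaces unchanged.

jeosateguhubje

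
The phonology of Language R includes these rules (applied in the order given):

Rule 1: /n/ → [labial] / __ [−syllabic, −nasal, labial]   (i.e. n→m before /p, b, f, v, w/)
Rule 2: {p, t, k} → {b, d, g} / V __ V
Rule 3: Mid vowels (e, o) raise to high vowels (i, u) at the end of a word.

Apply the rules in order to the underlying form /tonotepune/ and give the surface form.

Rule 1 (nasal place assimilation): no segment meets the environment; /tonotepune/ is unchanged.
Rule 2 (intervocalic voicing): /t/ is a voiceless stop between vowels /o/ and /e/, so it voices to [d]. /p/ is a voiceless stop between vowels /e/ and /u/, so it voices to [b]. /tonotepune/ → tonodebune.
Rule 3 (final vowel raising): /e/ is a mid vowel in word-final position, so it raises to [i]. /tonodebune/ → tonodebuni.

tonodebuni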